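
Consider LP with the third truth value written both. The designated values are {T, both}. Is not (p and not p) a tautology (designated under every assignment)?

Every assignment of p over {T, both, F} gives a value in {T, both}.
In particular, with p=both: not (p and not p) = both.

Yes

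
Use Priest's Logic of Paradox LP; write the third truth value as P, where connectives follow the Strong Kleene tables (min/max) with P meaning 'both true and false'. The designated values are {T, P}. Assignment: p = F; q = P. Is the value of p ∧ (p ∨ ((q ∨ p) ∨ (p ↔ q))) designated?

q ∨ p = P ∨ F = P
p ↔ q = F ↔ P = P
(q ∨ p) ∨ (p ↔ q) = P ∨ P = P
p ∨ ((q ∨ p) ∨ (p ↔ q)) = F ∨ P = P
p ∧ (p ∨ ((q ∨ p) ∨ (p ↔ q))) = F ∧ P = F
F ∉ {T, P}.

No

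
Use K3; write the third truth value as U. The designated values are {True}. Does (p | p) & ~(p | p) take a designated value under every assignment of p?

No

Countermodel: p=True gives False, which is not designated.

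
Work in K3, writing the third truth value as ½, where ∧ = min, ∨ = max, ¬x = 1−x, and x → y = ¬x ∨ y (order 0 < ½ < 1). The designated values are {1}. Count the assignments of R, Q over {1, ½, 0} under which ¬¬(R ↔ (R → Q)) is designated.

Designated under: (R=1, Q=1).

1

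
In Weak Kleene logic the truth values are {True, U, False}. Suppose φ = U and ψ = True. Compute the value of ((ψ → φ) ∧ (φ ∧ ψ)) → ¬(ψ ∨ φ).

ψ → φ = True → U = U  [any arg is the third value ⇒ result is the third value]
φ ∧ ψ = U ∧ True = U
(ψ → φ) ∧ (φ ∧ ψ) = U ∧ U = U
ψ ∨ φ = True ∨ U = U
¬(ψ ∨ φ) = ¬U = U
((ψ → φ) ∧ (φ ∧ ψ)) → ¬(ψ ∨ φ) = U → U = U

U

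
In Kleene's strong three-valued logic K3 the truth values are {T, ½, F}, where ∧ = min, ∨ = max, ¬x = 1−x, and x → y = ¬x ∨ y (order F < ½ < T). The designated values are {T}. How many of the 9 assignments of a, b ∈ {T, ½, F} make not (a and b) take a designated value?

Of the 9 assignments, 5 give a value in {T}.

5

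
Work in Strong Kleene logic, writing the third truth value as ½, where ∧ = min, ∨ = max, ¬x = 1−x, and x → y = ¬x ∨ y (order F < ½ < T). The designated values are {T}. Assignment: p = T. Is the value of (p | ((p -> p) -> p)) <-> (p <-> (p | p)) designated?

p -> p = T -> T = T
(p -> p) -> p = T -> T = T
p | ((p -> p) -> p) = T | T = T
p | p = T | T = T
p <-> (p | p) = T <-> T = T
(p | ((p -> p) -> p)) <-> (p <-> (p | p)) = T <-> T = T
T ∈ {T}.

Yes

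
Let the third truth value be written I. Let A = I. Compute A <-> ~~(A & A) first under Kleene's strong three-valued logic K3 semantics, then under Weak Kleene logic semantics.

I; I

In Kleene's strong three-valued logic K3: A & A = I & I = I
~(A & A) = ~I = I
~~(A & A) = ~I = I
A <-> ~~(A & A) = I <-> I = I
In Weak Kleene logic: A & A = I & I = I
~(A & A) = ~I = I
~~(A & A) = ~I = I
A <-> ~~(A & A) = I <-> I = I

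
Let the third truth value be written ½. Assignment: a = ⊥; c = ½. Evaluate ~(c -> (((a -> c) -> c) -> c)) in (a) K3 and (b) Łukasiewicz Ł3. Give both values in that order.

½; ⊥

In K3: a -> c = ⊥ -> ½ = ⊤
(a -> c) -> c = ⊤ -> ½ = ½
((a -> c) -> c) -> c = ½ -> ½ = ½
c -> (((a -> c) -> c) -> c) = ½ -> ½ = ½
~(c -> (((a -> c) -> c) -> c)) = ~½ = ½
In Łukasiewicz Ł3: a -> c = ⊥ -> ½ = ⊤
(a -> c) -> c = ⊤ -> ½ = ½
((a -> c) -> c) -> c = ½ -> ½ = ⊤
c -> (((a -> c) -> c) -> c) = ½ -> ⊤ = ⊤
~(c -> (((a -> c) -> c) -> c)) = ~⊤ = ⊥
They differ because K3 and Łukasiewicz Ł3 treat ½ differently under implication.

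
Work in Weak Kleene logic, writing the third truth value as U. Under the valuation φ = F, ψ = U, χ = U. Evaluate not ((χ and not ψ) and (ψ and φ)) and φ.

not ψ = not U = U
χ and not ψ = U and U = U
ψ and φ = U and F = U
(χ and not ψ) and (ψ and φ) = U and U = U
not ((χ and not ψ) and (ψ and φ)) = not U = U
not ((χ and not ψ) and (ψ and φ)) and φ = U and F = U

U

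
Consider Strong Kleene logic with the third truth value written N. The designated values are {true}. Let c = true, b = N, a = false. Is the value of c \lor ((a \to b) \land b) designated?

Yes

a \to b = false \to N = true
(a \to b) \land b = true \land N = N
c \lor ((a \to b) \land b) = true \lor N = true
true ∈ {true}.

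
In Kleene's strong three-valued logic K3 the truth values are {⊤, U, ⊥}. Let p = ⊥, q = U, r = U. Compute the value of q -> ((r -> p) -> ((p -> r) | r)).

⊤

r -> p = U -> ⊥ = U
p -> r = ⊥ -> U = ⊤
(p -> r) | r = ⊤ | U = ⊤
(r -> p) -> ((p -> r) | r) = U -> ⊤ = ⊤
q -> ((r -> p) -> ((p -> r) | r)) = U -> ⊤ = ⊤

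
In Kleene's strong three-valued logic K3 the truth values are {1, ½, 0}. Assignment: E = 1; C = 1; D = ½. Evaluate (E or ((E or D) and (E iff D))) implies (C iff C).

E or D = 1 or ½ = 1
E iff D = 1 iff ½ = ½
(E or D) and (E iff D) = 1 and ½ = ½
E or ((E or D) and (E iff D)) = 1 or ½ = 1
C iff C = 1 iff 1 = 1
(E or ((E or D) and (E iff D))) implies (C iff C) = 1 implies 1 = 1

1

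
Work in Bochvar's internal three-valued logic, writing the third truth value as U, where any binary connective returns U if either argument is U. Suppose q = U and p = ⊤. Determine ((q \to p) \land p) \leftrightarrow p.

U

q \to p = U \to ⊤ = U  [any arg is the third value ⇒ result is the third value]
(q \to p) \land p = U \land ⊤ = U
((q \to p) \land p) \leftrightarrow p = U \leftrightarrow ⊤ = U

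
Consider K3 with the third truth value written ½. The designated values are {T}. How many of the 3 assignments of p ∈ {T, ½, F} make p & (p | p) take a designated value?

p=T: T ✓
p=½: ½ ·
p=F: F ·

1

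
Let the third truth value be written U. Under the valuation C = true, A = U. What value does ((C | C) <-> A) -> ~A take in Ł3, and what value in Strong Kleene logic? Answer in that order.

In Ł3: C | C = true | true = true
(C | C) <-> A = true <-> U = U  [1 − |1−½|]
~A = ~U = U
((C | C) <-> A) -> ~A = U -> U = true
In Strong Kleene logic: C | C = true | true = true
(C | C) <-> A = true <-> U = U
~A = ~U = U
((C | C) <-> A) -> ~A = U -> U = U  [~U | U]
They differ because Ł3 and Strong Kleene logic treat U differently under implication.

true; U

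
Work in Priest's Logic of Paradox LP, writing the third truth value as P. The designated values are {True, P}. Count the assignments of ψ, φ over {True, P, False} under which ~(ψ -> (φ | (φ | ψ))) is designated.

Designated under: (ψ=P, φ=P); (ψ=P, φ=False).

2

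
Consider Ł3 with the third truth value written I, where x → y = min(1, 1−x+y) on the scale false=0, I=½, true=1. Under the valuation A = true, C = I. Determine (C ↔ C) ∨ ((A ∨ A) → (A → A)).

C ↔ C = I ↔ I = true
A ∨ A = true ∨ true = true
A → A = true → true = true
(A ∨ A) → (A → A) = true → true = true
(C ↔ C) ∨ ((A ∨ A) → (A → A)) = true ∨ true = true

true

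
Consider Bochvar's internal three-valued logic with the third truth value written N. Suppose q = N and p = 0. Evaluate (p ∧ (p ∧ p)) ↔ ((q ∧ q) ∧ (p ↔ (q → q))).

N

p ∧ p = 0 ∧ 0 = 0
p ∧ (p ∧ p) = 0 ∧ 0 = 0
q ∧ q = N ∧ N = N
q → q = N → N = N
p ↔ (q → q) = 0 ↔ N = N
(q ∧ q) ∧ (p ↔ (q → q)) = N ∧ N = N
(p ∧ (p ∧ p)) ↔ ((q ∧ q) ∧ (p ↔ (q → q))) = 0 ↔ N = N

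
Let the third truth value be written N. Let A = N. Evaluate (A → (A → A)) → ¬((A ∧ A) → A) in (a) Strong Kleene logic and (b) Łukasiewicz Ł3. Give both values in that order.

N; false

In Strong Kleene logic: A → A = N → N = N
A → (A → A) = N → N = N
A ∧ A = N ∧ N = N
(A ∧ A) → A = N → N = N
¬((A ∧ A) → A) = ¬N = N
(A → (A → A)) → ¬((A ∧ A) → A) = N → N = N
In Łukasiewicz Ł3: A → A = N → N = true  [min(1, 1−½+½)]
A → (A → A) = N → true = true
A ∧ A = N ∧ N = N
(A ∧ A) → A = N → N = true
¬((A ∧ A) → A) = ¬true = false
(A → (A → A)) → ¬((A ∧ A) → A) = true → false = false
They differ because Strong Kleene logic and Łukasiewicz Ł3 treat N differently under implication.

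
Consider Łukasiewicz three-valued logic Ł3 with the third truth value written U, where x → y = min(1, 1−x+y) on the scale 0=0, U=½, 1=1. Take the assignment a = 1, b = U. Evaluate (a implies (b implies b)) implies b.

b implies b = U implies U = 1
a implies (b implies b) = 1 implies 1 = 1
(a implies (b implies b)) implies b = 1 implies U = U

U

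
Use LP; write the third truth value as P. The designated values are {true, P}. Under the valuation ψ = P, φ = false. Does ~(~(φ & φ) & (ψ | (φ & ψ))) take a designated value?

Yes

φ & φ = false & false = false
~(φ & φ) = ~false = true
φ & ψ = false & P = false
ψ | (φ & ψ) = P | false = P
~(φ & φ) & (ψ | (φ & ψ)) = true & P = P
~(~(φ & φ) & (ψ | (φ & ψ))) = ~P = P
P ∈ {true, P}.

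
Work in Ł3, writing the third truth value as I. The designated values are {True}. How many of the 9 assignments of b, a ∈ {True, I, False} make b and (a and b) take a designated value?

Designated under: (b=True, a=True).

1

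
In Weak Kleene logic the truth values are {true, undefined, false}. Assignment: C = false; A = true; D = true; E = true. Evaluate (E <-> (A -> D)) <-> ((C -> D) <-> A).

A -> D = true -> true = true
E <-> (A -> D) = true <-> true = true
C -> D = false -> true = true
(C -> D) <-> A = true <-> true = true
(E <-> (A -> D)) <-> ((C -> D) <-> A) = true <-> true = true

true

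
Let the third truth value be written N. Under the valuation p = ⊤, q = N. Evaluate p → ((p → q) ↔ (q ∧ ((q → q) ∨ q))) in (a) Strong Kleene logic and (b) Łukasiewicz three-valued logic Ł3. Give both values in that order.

In Strong Kleene logic: p → q = ⊤ → N = N
q → q = N → N = N
(q → q) ∨ q = N ∨ N = N
q ∧ ((q → q) ∨ q) = N ∧ N = N
(p → q) ↔ (q ∧ ((q → q) ∨ q)) = N ↔ N = N
p → ((p → q) ↔ (q ∧ ((q → q) ∨ q))) = ⊤ → N = N
In Łukasiewicz three-valued logic Ł3: p → q = ⊤ → N = N  [min(1, 1−1+½)]
q → q = N → N = ⊤
(q → q) ∨ q = ⊤ ∨ N = ⊤
q ∧ ((q → q) ∨ q) = N ∧ ⊤ = N
(p → q) ↔ (q ∧ ((q → q) ∨ q)) = N ↔ N = ⊤
p → ((p → q) ↔ (q ∧ ((q → q) ∨ q))) = ⊤ → ⊤ = ⊤
They differ because Strong Kleene logic and Łukasiewicz three-valued logic Ł3 treat N differently under implication.

N; ⊤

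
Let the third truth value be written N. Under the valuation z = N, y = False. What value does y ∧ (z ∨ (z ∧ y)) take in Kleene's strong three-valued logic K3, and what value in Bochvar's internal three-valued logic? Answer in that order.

In Kleene's strong three-valued logic K3: z ∧ y = N ∧ False = False
z ∨ (z ∧ y) = N ∨ False = N
y ∧ (z ∨ (z ∧ y)) = False ∧ N = False
In Bochvar's internal three-valued logic: z ∧ y = N ∧ False = N
z ∨ (z ∧ y) = N ∨ N = N
y ∧ (z ∨ (z ∧ y)) = False ∧ N = N
They differ because Kleene's strong three-valued logic K3 and Bochvar's internal three-valued logic treat N differently under the binary connectives.

False; N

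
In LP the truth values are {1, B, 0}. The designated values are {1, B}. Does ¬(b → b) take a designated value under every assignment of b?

No

Countermodel: b=1 gives 0, which is not designated.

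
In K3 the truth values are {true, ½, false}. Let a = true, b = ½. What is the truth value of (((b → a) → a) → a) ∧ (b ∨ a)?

true

b → a = ½ → true = true  [¬½ ∨ true]
(b → a) → a = true → true = true
((b → a) → a) → a = true → true = true
b ∨ a = ½ ∨ true = true
(((b → a) → a) → a) ∧ (b ∨ a) = true ∧ true = true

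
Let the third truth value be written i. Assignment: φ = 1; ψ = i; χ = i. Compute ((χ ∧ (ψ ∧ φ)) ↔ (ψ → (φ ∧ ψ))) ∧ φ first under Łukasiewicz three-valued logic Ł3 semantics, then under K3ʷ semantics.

i; i

In Łukasiewicz three-valued logic Ł3: ψ ∧ φ = i ∧ 1 = i
χ ∧ (ψ ∧ φ) = i ∧ i = i
φ ∧ ψ = 1 ∧ i = i
ψ → (φ ∧ ψ) = i → i = 1  [min(1, 1−½+½)]
(χ ∧ (ψ ∧ φ)) ↔ (ψ → (φ ∧ ψ)) = i ↔ 1 = i
((χ ∧ (ψ ∧ φ)) ↔ (ψ → (φ ∧ ψ))) ∧ φ = i ∧ 1 = i
In K3ʷ: ψ ∧ φ = i ∧ 1 = i
χ ∧ (ψ ∧ φ) = i ∧ i = i
φ ∧ ψ = 1 ∧ i = i
ψ → (φ ∧ ψ) = i → i = i  [any arg is the third value ⇒ result is the third value]
(χ ∧ (ψ ∧ φ)) ↔ (ψ → (φ ∧ ψ)) = i ↔ i = i
((χ ∧ (ψ ∧ φ)) ↔ (ψ → (φ ∧ ψ))) ∧ φ = i ∧ 1 = i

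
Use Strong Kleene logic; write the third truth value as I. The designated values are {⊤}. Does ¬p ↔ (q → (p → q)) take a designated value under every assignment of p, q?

Countermodel: p=⊤, q=⊤ gives ⊥, which is not designated.

No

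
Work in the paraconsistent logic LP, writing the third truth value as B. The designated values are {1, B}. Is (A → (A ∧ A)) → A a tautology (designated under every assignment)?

Countermodel: A=0 gives 0, which is not designated.

No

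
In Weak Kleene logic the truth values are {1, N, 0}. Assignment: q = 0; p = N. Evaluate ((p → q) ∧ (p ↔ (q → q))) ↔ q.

p → q = N → 0 = N
q → q = 0 → 0 = 1
p ↔ (q → q) = N ↔ 1 = N
(p → q) ∧ (p ↔ (q → q)) = N ∧ N = N
((p → q) ∧ (p ↔ (q → q))) ↔ q = N ↔ 0 = N

N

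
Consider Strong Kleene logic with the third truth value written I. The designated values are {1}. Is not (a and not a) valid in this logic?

No

Countermodel: a=I gives I, which is not designated.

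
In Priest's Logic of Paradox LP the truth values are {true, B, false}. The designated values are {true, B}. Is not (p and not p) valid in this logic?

Yes

Every assignment of p over {true, B, false} gives a value in {true, B}.
In particular, with p=B: not (p and not p) = B.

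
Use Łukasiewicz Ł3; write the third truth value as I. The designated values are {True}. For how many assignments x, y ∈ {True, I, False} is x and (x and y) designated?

1

Designated under: (x=True, y=True).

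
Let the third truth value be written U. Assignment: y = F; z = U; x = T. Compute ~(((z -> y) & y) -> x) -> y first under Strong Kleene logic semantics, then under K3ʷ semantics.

In Strong Kleene logic: z -> y = U -> F = U  [~U | F]
(z -> y) & y = U & F = F
((z -> y) & y) -> x = F -> T = T
~(((z -> y) & y) -> x) = ~T = F
~(((z -> y) & y) -> x) -> y = F -> F = T
In K3ʷ: z -> y = U -> F = U  [any arg is the third value ⇒ result is the third value]
(z -> y) & y = U & F = U
((z -> y) & y) -> x = U -> T = U
~(((z -> y) & y) -> x) = ~U = U
~(((z -> y) & y) -> x) -> y = U -> F = U
They differ because Strong Kleene logic and K3ʷ treat U differently under the binary connectives.

T; U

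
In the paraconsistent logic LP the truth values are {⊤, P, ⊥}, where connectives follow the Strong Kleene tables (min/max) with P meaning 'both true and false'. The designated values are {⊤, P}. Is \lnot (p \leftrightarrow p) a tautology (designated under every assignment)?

No

Countermodel: p=⊤ gives ⊥, which is not designated.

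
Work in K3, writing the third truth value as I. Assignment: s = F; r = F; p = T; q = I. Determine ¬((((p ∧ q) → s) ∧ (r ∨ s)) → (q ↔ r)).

p ∧ q = T ∧ I = I
(p ∧ q) → s = I → F = I  [¬I ∨ F]
r ∨ s = F ∨ F = F
((p ∧ q) → s) ∧ (r ∨ s) = I ∧ F = F
q ↔ r = I ↔ F = I
(((p ∧ q) → s) ∧ (r ∨ s)) → (q ↔ r) = F → I = T
¬((((p ∧ q) → s) ∧ (r ∨ s)) → (q ↔ r)) = ¬T = F

F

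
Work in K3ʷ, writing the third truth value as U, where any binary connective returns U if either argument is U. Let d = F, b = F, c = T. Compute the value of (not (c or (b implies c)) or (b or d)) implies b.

b implies c = F implies T = T
c or (b implies c) = T or T = T
not (c or (b implies c)) = not T = F
b or d = F or F = F
not (c or (b implies c)) or (b or d) = F or F = F
(not (c or (b implies c)) or (b or d)) implies b = F implies F = T

T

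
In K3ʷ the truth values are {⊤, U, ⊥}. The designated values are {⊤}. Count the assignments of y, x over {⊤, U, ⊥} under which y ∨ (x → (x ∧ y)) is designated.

3

Designated under: (y=⊤, x=⊤); (y=⊤, x=⊥); (y=⊥, x=⊥).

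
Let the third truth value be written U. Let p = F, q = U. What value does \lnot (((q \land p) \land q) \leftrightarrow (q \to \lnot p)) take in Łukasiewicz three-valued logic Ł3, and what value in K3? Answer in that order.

In Łukasiewicz three-valued logic Ł3: q \land p = U \land F = F
(q \land p) \land q = F \land U = F
\lnot p = \lnot F = T
q \to \lnot p = U \to T = T  [min(1, 1−½+1)]
((q \land p) \land q) \leftrightarrow (q \to \lnot p) = F \leftrightarrow T = F
\lnot (((q \land p) \land q) \leftrightarrow (q \to \lnot p)) = \lnot F = T
In K3: q \land p = U \land F = F
(q \land p) \land q = F \land U = F
\lnot p = \lnot F = T
q \to \lnot p = U \to T = T  [\lnot U \lor T]
((q \land p) \land q) \leftrightarrow (q \to \lnot p) = F \leftrightarrow T = F
\lnot (((q \land p) \land q) \leftrightarrow (q \to \lnot p)) = \lnot F = T

T; T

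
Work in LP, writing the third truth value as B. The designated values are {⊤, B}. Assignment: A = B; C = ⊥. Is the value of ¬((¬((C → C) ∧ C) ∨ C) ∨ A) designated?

No

C → C = ⊥ → ⊥ = ⊤
(C → C) ∧ C = ⊤ ∧ ⊥ = ⊥
¬((C → C) ∧ C) = ¬⊥ = ⊤
¬((C → C) ∧ C) ∨ C = ⊤ ∨ ⊥ = ⊤
(¬((C → C) ∧ C) ∨ C) ∨ A = ⊤ ∨ B = ⊤
¬((¬((C → C) ∧ C) ∨ C) ∨ A) = ¬⊤ = ⊥
⊥ ∉ {⊤, B}.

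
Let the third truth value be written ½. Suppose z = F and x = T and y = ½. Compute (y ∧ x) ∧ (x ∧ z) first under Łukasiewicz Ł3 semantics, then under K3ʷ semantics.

F; ½

In Łukasiewicz Ł3: y ∧ x = ½ ∧ T = ½
x ∧ z = T ∧ F = F
(y ∧ x) ∧ (x ∧ z) = ½ ∧ F = F
In K3ʷ: y ∧ x = ½ ∧ T = ½
x ∧ z = T ∧ F = F
(y ∧ x) ∧ (x ∧ z) = ½ ∧ F = ½
They differ because Łukasiewicz Ł3 and K3ʷ treat ½ differently under the binary connectives.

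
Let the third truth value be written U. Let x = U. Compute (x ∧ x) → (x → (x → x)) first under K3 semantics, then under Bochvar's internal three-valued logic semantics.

In K3: x ∧ x = U ∧ U = U
x → x = U → U = U  [¬U ∨ U]
x → (x → x) = U → U = U
(x ∧ x) → (x → (x → x)) = U → U = U
In Bochvar's internal three-valued logic: x ∧ x = U ∧ U = U
x → x = U → U = U  [any arg is the third value ⇒ result is the third value]
x → (x → x) = U → U = U
(x ∧ x) → (x → (x → x)) = U → U = U

U; U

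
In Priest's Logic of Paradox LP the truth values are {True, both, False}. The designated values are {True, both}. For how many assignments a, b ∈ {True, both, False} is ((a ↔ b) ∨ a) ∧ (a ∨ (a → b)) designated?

8

Of the 9 assignments, 8 give a value in {True, both}.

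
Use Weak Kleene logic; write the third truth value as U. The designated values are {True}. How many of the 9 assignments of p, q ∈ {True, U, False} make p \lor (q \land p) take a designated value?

Designated under: (p=True, q=True); (p=True, q=False).

2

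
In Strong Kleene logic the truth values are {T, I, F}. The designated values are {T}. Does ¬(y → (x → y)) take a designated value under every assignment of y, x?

Countermodel: y=T, x=T gives F, which is not designated.

No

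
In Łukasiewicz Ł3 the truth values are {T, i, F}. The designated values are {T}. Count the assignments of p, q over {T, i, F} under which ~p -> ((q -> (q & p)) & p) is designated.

Of the 9 assignments, 6 give a value in {T}.

6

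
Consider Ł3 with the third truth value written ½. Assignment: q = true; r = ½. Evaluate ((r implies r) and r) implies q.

r implies r = ½ implies ½ = true  [min(1, 1−½+½)]
(r implies r) and r = true and ½ = ½
((r implies r) and r) implies q = ½ implies true = true

true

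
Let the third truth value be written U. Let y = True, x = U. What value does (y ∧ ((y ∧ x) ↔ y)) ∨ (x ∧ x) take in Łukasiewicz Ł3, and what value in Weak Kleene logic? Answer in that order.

U; U

In Łukasiewicz Ł3: y ∧ x = True ∧ U = U
(y ∧ x) ↔ y = U ↔ True = U
y ∧ ((y ∧ x) ↔ y) = True ∧ U = U
x ∧ x = U ∧ U = U
(y ∧ ((y ∧ x) ↔ y)) ∨ (x ∧ x) = U ∨ U = U
In Weak Kleene logic: y ∧ x = True ∧ U = U
(y ∧ x) ↔ y = U ↔ True = U
y ∧ ((y ∧ x) ↔ y) = True ∧ U = U
x ∧ x = U ∧ U = U
(y ∧ ((y ∧ x) ↔ y)) ∨ (x ∧ x) = U ∨ U = U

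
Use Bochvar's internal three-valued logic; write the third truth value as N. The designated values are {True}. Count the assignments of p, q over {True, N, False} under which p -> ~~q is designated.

3

Designated under: (p=True, q=True); (p=False, q=True); (p=False, q=False).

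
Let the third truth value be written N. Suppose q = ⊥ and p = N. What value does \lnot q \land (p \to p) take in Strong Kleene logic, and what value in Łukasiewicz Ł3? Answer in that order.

N; ⊤

In Strong Kleene logic: \lnot q = \lnot ⊥ = ⊤
p \to p = N \to N = N
\lnot q \land (p \to p) = ⊤ \land N = N
In Łukasiewicz Ł3: \lnot q = \lnot ⊥ = ⊤
p \to p = N \to N = ⊤  [min(1, 1−½+½)]
\lnot q \land (p \to p) = ⊤ \land ⊤ = ⊤
They differ because Strong Kleene logic and Łukasiewicz Ł3 treat N differently under implication.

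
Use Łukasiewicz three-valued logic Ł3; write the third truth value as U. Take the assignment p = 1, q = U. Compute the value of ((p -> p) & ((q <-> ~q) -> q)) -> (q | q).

p -> p = 1 -> 1 = 1
~q = ~U = U
q <-> ~q = U <-> U = 1  [1 − |½−½|]
(q <-> ~q) -> q = 1 -> U = U
(p -> p) & ((q <-> ~q) -> q) = 1 & U = U
q | q = U | U = U
((p -> p) & ((q <-> ~q) -> q)) -> (q | q) = U -> U = 1

1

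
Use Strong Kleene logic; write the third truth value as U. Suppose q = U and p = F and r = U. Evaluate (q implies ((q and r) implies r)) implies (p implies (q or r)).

T

q and r = U and U = U
(q and r) implies r = U implies U = U  [not U or U]
q implies ((q and r) implies r) = U implies U = U
q or r = U or U = U
p implies (q or r) = F implies U = T
(q implies ((q and r) implies r)) implies (p implies (q or r)) = U implies T = T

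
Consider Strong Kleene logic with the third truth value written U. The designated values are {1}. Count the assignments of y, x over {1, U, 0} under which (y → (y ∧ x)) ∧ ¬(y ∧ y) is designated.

3

Designated under: (y=0, x=1); (y=0, x=U); (y=0, x=0).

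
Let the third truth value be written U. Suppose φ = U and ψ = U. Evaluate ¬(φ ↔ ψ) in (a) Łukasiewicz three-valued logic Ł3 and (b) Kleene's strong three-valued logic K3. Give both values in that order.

False; U

In Łukasiewicz three-valued logic Ł3: φ ↔ ψ = U ↔ U = True  [1 − |½−½|]
¬(φ ↔ ψ) = ¬True = False
In Kleene's strong three-valued logic K3: φ ↔ ψ = U ↔ U = U
¬(φ ↔ ψ) = ¬U = U
They differ because Łukasiewicz three-valued logic Ł3 and Kleene's strong three-valued logic K3 treat U differently under implication.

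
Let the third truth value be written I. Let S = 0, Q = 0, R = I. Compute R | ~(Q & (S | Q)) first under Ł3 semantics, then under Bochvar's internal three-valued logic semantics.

In Ł3: S | Q = 0 | 0 = 0
Q & (S | Q) = 0 & 0 = 0
~(Q & (S | Q)) = ~0 = 1
R | ~(Q & (S | Q)) = I | 1 = 1
In Bochvar's internal three-valued logic: S | Q = 0 | 0 = 0
Q & (S | Q) = 0 & 0 = 0
~(Q & (S | Q)) = ~0 = 1
R | ~(Q & (S | Q)) = I | 1 = I
They differ because Ł3 and Bochvar's internal three-valued logic treat I differently under the binary connectives.

1; I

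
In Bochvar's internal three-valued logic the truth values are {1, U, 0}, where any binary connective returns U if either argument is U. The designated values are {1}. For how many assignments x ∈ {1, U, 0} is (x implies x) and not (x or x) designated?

1

x=1: 0 ·
x=U: U ·
x=0: 1 ✓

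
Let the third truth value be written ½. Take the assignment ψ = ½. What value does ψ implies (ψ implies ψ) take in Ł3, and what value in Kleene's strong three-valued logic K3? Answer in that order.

1; ½

In Ł3: ψ implies ψ = ½ implies ½ = 1
ψ implies (ψ implies ψ) = ½ implies 1 = 1
In Kleene's strong three-valued logic K3: ψ implies ψ = ½ implies ½ = ½  [not ½ or ½]
ψ implies (ψ implies ψ) = ½ implies ½ = ½
They differ because Ł3 and Kleene's strong three-valued logic K3 treat ½ differently under implication.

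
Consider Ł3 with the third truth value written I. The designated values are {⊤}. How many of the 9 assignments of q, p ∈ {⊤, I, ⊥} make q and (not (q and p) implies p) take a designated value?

Designated under: (q=⊤, p=⊤); (q=⊤, p=I).

2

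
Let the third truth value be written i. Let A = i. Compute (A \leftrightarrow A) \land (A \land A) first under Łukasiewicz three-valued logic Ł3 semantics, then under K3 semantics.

In Łukasiewicz three-valued logic Ł3: A \leftrightarrow A = i \leftrightarrow i = true
A \land A = i \land i = i
(A \leftrightarrow A) \land (A \land A) = true \land i = i
In K3: A \leftrightarrow A = i \leftrightarrow i = i
A \land A = i \land i = i
(A \leftrightarrow A) \land (A \land A) = i \land i = i

i; i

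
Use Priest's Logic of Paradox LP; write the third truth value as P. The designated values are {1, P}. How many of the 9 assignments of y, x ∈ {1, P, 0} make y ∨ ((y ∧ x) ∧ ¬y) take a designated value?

Of the 9 assignments, 6 give a value in {1, P}.

6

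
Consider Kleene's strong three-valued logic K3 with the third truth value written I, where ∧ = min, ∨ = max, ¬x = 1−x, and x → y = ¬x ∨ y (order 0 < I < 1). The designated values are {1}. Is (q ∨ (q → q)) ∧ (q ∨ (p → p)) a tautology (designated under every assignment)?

Countermodel: q=I, p=1 gives I, which is not designated.

No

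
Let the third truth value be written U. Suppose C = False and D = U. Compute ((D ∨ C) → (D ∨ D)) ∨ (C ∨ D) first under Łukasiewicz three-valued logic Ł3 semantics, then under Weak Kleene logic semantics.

In Łukasiewicz three-valued logic Ł3: D ∨ C = U ∨ False = U
D ∨ D = U ∨ U = U
(D ∨ C) → (D ∨ D) = U → U = True
C ∨ D = False ∨ U = U
((D ∨ C) → (D ∨ D)) ∨ (C ∨ D) = True ∨ U = True
In Weak Kleene logic: D ∨ C = U ∨ False = U
D ∨ D = U ∨ U = U
(D ∨ C) → (D ∨ D) = U → U = U  [any arg is the third value ⇒ result is the third value]
C ∨ D = False ∨ U = U
((D ∨ C) → (D ∨ D)) ∨ (C ∨ D) = U ∨ U = U
They differ because Łukasiewicz three-valued logic Ł3 and Weak Kleene logic treat U differently under the binary connectives.

True; U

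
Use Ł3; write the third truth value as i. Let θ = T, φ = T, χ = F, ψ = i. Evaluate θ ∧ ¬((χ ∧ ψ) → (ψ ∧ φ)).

F

χ ∧ ψ = F ∧ i = F
ψ ∧ φ = i ∧ T = i
(χ ∧ ψ) → (ψ ∧ φ) = F → i = T
¬((χ ∧ ψ) → (ψ ∧ φ)) = ¬T = F
θ ∧ ¬((χ ∧ ψ) → (ψ ∧ φ)) = T ∧ F = F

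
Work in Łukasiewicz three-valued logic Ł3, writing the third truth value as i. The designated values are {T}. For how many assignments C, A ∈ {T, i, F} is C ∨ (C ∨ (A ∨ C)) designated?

5

Of the 9 assignments, 5 give a value in {T}.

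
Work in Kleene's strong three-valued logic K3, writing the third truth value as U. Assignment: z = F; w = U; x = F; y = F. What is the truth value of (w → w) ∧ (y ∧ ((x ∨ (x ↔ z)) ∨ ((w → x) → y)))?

F

w → w = U → U = U  [¬U ∨ U]
x ↔ z = F ↔ F = T
x ∨ (x ↔ z) = F ∨ T = T
w → x = U → F = U
(w → x) → y = U → F = U
(x ∨ (x ↔ z)) ∨ ((w → x) → y) = T ∨ U = T
y ∧ ((x ∨ (x ↔ z)) ∨ ((w → x) → y)) = F ∧ T = F
(w → w) ∧ (y ∧ ((x ∨ (x ↔ z)) ∨ ((w → x) → y))) = U ∧ F = F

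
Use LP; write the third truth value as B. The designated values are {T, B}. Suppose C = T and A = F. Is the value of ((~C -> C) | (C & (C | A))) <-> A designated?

~C = ~T = F
~C -> C = F -> T = T
C | A = T | F = T
C & (C | A) = T & T = T
(~C -> C) | (C & (C | A)) = T | T = T
((~C -> C) | (C & (C | A))) <-> A = T <-> F = F
F ∉ {T, B}.

No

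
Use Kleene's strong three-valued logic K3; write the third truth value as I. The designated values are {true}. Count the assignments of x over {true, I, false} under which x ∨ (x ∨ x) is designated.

1

x=true: true ✓
x=I: I ·
x=false: false ·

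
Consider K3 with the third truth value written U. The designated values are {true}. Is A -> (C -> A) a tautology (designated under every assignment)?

No

Countermodel: A=U, C=true gives U, which is not designated.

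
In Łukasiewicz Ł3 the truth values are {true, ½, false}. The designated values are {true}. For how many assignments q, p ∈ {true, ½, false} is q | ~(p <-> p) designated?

3

Designated under: (q=true, p=true); (q=true, p=½); (q=true, p=false).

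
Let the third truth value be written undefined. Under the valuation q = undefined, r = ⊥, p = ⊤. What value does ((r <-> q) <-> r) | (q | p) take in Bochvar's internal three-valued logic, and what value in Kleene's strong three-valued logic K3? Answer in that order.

undefined; ⊤

In Bochvar's internal three-valued logic: r <-> q = ⊥ <-> undefined = undefined
(r <-> q) <-> r = undefined <-> ⊥ = undefined
q | p = undefined | ⊤ = undefined
((r <-> q) <-> r) | (q | p) = undefined | undefined = undefined
In Kleene's strong three-valued logic K3: r <-> q = ⊥ <-> undefined = undefined
(r <-> q) <-> r = undefined <-> ⊥ = undefined
q | p = undefined | ⊤ = ⊤
((r <-> q) <-> r) | (q | p) = undefined | ⊤ = ⊤
They differ because Bochvar's internal three-valued logic and Kleene's strong three-valued logic K3 treat undefined differently under the binary connectives.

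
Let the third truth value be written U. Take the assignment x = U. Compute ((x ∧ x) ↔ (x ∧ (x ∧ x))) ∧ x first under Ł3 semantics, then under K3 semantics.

U; U

In Ł3: x ∧ x = U ∧ U = U
x ∧ x = U ∧ U = U
x ∧ (x ∧ x) = U ∧ U = U
(x ∧ x) ↔ (x ∧ (x ∧ x)) = U ↔ U = true  [1 − |½−½|]
((x ∧ x) ↔ (x ∧ (x ∧ x))) ∧ x = true ∧ U = U
In K3: x ∧ x = U ∧ U = U
x ∧ x = U ∧ U = U
x ∧ (x ∧ x) = U ∧ U = U
(x ∧ x) ↔ (x ∧ (x ∧ x)) = U ↔ U = U
((x ∧ x) ↔ (x ∧ (x ∧ x))) ∧ x = U ∧ U = U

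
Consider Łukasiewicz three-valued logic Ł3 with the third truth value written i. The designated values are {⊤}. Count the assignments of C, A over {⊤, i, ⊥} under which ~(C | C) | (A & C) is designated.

Designated under: (C=⊤, A=⊤); (C=⊥, A=⊤); (C=⊥, A=i); (C=⊥, A=⊥).

4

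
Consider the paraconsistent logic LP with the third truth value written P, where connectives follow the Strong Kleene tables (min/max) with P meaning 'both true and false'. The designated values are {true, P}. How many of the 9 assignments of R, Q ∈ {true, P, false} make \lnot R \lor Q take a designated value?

Of the 9 assignments, 8 give a value in {true, P}.

8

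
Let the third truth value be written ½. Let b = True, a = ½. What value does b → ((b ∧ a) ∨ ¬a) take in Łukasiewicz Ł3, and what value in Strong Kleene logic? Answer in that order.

½; ½

In Łukasiewicz Ł3: b ∧ a = True ∧ ½ = ½
¬a = ¬½ = ½
(b ∧ a) ∨ ¬a = ½ ∨ ½ = ½
b → ((b ∧ a) ∨ ¬a) = True → ½ = ½  [min(1, 1−1+½)]
In Strong Kleene logic: b ∧ a = True ∧ ½ = ½
¬a = ¬½ = ½
(b ∧ a) ∨ ¬a = ½ ∨ ½ = ½
b → ((b ∧ a) ∨ ¬a) = True → ½ = ½  [¬True ∨ ½]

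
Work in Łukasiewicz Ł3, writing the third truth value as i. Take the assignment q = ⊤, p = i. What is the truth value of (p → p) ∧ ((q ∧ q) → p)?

p → p = i → i = ⊤  [min(1, 1−½+½)]
q ∧ q = ⊤ ∧ ⊤ = ⊤
(q ∧ q) → p = ⊤ → i = i
(p → p) ∧ ((q ∧ q) → p) = ⊤ ∧ i = i

i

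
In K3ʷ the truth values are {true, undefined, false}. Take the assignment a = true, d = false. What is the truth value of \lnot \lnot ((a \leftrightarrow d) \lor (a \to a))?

a \leftrightarrow d = true \leftrightarrow false = false
a \to a = true \to true = true
(a \leftrightarrow d) \lor (a \to a) = false \lor true = true
\lnot ((a \leftrightarrow d) \lor (a \to a)) = \lnot true = false
\lnot \lnot ((a \leftrightarrow d) \lor (a \to a)) = \lnot false = true

true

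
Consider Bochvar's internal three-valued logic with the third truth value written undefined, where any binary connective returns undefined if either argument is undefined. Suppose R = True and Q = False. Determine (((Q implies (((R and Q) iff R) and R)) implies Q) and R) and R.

R and Q = True and False = False
(R and Q) iff R = False iff True = False
((R and Q) iff R) and R = False and True = False
Q implies (((R and Q) iff R) and R) = False implies False = True
(Q implies (((R and Q) iff R) and R)) implies Q = True implies False = False
((Q implies (((R and Q) iff R) and R)) implies Q) and R = False and True = False
(((Q implies (((R and Q) iff R) and R)) implies Q) and R) and R = False and True = False

False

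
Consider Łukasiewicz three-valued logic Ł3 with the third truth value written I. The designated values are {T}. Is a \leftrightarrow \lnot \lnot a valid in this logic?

Yes

Every assignment of a over {T, I, F} gives a value in {T}.
In particular, with a=I: a \leftrightarrow \lnot \lnot a = T.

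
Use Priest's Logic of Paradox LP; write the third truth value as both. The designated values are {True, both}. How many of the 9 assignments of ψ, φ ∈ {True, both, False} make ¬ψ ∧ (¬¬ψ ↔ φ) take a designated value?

5

Of the 9 assignments, 5 give a value in {True, both}.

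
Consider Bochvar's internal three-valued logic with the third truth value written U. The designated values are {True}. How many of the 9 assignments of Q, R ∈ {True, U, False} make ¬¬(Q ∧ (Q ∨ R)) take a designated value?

2

Designated under: (Q=True, R=True); (Q=True, R=False).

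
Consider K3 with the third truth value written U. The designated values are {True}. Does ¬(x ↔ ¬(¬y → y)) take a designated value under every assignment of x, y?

No

Countermodel: x=True, y=U gives U, which is not designated.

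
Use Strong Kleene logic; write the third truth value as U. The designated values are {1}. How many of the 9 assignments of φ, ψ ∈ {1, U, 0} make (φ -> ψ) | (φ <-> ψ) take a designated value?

5

Of the 9 assignments, 5 give a value in {1}.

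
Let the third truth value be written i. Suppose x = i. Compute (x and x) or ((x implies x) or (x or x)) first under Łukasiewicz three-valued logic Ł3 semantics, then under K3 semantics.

1; i

In Łukasiewicz three-valued logic Ł3: x and x = i and i = i
x implies x = i implies i = 1
x or x = i or i = i
(x implies x) or (x or x) = 1 or i = 1
(x and x) or ((x implies x) or (x or x)) = i or 1 = 1
In K3: x and x = i and i = i
x implies x = i implies i = i  [not i or i]
x or x = i or i = i
(x implies x) or (x or x) = i or i = i
(x and x) or ((x implies x) or (x or x)) = i or i = i
They differ because Łukasiewicz three-valued logic Ł3 and K3 treat i differently under implication.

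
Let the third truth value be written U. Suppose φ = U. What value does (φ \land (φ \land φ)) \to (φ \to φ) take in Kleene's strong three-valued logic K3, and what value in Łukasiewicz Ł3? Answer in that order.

U; ⊤

In Kleene's strong three-valued logic K3: φ \land φ = U \land U = U
φ \land (φ \land φ) = U \land U = U
φ \to φ = U \to U = U  [\lnot U \lor U]
(φ \land (φ \land φ)) \to (φ \to φ) = U \to U = U
In Łukasiewicz Ł3: φ \land φ = U \land U = U
φ \land (φ \land φ) = U \land U = U
φ \to φ = U \to U = ⊤
(φ \land (φ \land φ)) \to (φ \to φ) = U \to ⊤ = ⊤
They differ because Kleene's strong three-valued logic K3 and Łukasiewicz Ł3 treat U differently under implication.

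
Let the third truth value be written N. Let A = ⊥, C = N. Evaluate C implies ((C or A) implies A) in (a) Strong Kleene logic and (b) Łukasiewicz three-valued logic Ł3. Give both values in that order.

N; ⊤

In Strong Kleene logic: C or A = N or ⊥ = N
(C or A) implies A = N implies ⊥ = N  [not N or ⊥]
C implies ((C or A) implies A) = N implies N = N
In Łukasiewicz three-valued logic Ł3: C or A = N or ⊥ = N
(C or A) implies A = N implies ⊥ = N  [min(1, 1−½+0)]
C implies ((C or A) implies A) = N implies N = ⊤
They differ because Strong Kleene logic and Łukasiewicz three-valued logic Ł3 treat N differently under implication.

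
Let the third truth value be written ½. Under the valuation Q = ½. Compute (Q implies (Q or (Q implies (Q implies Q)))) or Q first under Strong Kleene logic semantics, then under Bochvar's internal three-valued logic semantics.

½; ½

In Strong Kleene logic: Q implies Q = ½ implies ½ = ½  [not ½ or ½]
Q implies (Q implies Q) = ½ implies ½ = ½
Q or (Q implies (Q implies Q)) = ½ or ½ = ½
Q implies (Q or (Q implies (Q implies Q))) = ½ implies ½ = ½
(Q implies (Q or (Q implies (Q implies Q)))) or Q = ½ or ½ = ½
In Bochvar's internal three-valued logic: Q implies Q = ½ implies ½ = ½
Q implies (Q implies Q) = ½ implies ½ = ½
Q or (Q implies (Q implies Q)) = ½ or ½ = ½
Q implies (Q or (Q implies (Q implies Q))) = ½ implies ½ = ½
(Q implies (Q or (Q implies (Q implies Q)))) or Q = ½ or ½ = ½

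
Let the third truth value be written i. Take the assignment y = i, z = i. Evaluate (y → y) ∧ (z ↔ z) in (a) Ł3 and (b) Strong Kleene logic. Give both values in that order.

In Ł3: y → y = i → i = 1
z ↔ z = i ↔ i = 1
(y → y) ∧ (z ↔ z) = 1 ∧ 1 = 1
In Strong Kleene logic: y → y = i → i = i  [¬i ∨ i]
z ↔ z = i ↔ i = i
(y → y) ∧ (z ↔ z) = i ∧ i = i
They differ because Ł3 and Strong Kleene logic treat i differently under implication.

1; i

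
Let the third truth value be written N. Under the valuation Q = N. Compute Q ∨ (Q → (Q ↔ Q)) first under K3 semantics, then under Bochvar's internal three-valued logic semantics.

In K3: Q ↔ Q = N ↔ N = N
Q → (Q ↔ Q) = N → N = N  [¬N ∨ N]
Q ∨ (Q → (Q ↔ Q)) = N ∨ N = N
In Bochvar's internal three-valued logic: Q ↔ Q = N ↔ N = N
Q → (Q ↔ Q) = N → N = N
Q ∨ (Q → (Q ↔ Q)) = N ∨ N = N

N; N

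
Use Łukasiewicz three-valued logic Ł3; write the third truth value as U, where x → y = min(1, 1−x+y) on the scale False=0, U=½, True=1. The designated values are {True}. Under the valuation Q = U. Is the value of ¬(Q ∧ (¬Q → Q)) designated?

¬Q = ¬U = U
¬Q → Q = U → U = True  [min(1, 1−½+½)]
Q ∧ (¬Q → Q) = U ∧ True = U
¬(Q ∧ (¬Q → Q)) = ¬U = U
U ∉ {True}.

No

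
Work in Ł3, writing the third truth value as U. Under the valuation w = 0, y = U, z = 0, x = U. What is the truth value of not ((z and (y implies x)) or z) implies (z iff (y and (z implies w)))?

y implies x = U implies U = 1  [min(1, 1−½+½)]
z and (y implies x) = 0 and 1 = 0
(z and (y implies x)) or z = 0 or 0 = 0
not ((z and (y implies x)) or z) = not 0 = 1
z implies w = 0 implies 0 = 1
y and (z implies w) = U and 1 = U
z iff (y and (z implies w)) = 0 iff U = U
not ((z and (y implies x)) or z) implies (z iff (y and (z implies w))) = 1 implies U = U

U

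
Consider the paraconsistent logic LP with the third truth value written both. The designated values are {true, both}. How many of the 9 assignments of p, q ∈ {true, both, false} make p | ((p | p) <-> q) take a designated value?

8

Of the 9 assignments, 8 give a value in {true, both}.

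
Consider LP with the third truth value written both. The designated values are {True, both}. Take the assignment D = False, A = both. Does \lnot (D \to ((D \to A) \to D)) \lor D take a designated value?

No

D \to A = False \to both = True  [\lnot False \lor both]
(D \to A) \to D = True \to False = False
D \to ((D \to A) \to D) = False \to False = True
\lnot (D \to ((D \to A) \to D)) = \lnot True = False
\lnot (D \to ((D \to A) \to D)) \lor D = False \lor False = False
False ∉ {True, both}.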